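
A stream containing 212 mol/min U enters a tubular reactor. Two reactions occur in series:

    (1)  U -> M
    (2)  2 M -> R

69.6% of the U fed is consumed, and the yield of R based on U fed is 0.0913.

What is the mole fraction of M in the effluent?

0.565

Conversion of U: U consumed = 1ξ₁ = 0.696 × 212 → ξ₁ = 147.6 mol/min.
Yield of R: 1ξ₂ / 212 = 0.0913 → ξ₂ = 19.36 mol/min.
Outlet amounts (n = n₀ + Σ ν·ξ):
  U: 212 − 1(147.6) = 64.45
  M: 0 + 1(147.6) − 2(19.36) = 108.8
  R: 0 + 1(19.36) = 19.36
Total out = 192.6 mol/min; y_M = 108.8 / 192.6 = 0.565.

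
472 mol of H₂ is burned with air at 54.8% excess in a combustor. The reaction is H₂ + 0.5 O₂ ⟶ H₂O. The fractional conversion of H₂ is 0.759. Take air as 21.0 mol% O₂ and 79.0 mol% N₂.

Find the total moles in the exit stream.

2030 mol

Stoichiometric O₂ = 0.5 × 472 = 236 mol; O₂ fed = 236 × 1.548 = 365.3 mol.
N₂ fed = 365.3 × 79/21 = 1374 mol.
Fuel reacted = 0.759 × 472 → ξ = 358.2 mol.
Outlet (n = n₀ + ν ξ):
  H₂: 472 − 1(358.2) = 113.8
  O₂: 365.3 − 0.5(358.2) = 186.2
  N₂: 1374 (inert)
  H₂O: 0 + 1(358.2) = 358.2
Total out = 113.8 + 186.2 + 1374 + 358.2 = 2033 mol.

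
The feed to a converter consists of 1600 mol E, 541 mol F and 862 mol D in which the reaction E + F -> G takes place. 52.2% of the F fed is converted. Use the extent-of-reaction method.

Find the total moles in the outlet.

F reacted = 0.522 × 541 = 282.4 mol; ν_F = −1, so ξ = 282.4/1 = 282.4 mol.
Outlet amounts (n = n₀ + ν ξ):
  E: 1600 − 1(282.4) = 1318
  F: 541 − 1(282.4) = 258.6
  G: 0 + 1(282.4) = 282.4
  D: 862 (inert)
Total out = 1318 + 258.6 + 282.4 + 862 = 2721 mol.

2720 mol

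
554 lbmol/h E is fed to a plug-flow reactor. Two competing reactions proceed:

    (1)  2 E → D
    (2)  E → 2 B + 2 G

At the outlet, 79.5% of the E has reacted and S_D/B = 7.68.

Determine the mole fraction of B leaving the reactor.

0.0726

Conversion of E: E consumed = 0.795 × 554 = 440.4 lbmol/h = 2ξ₁ + 1ξ₂.
Selectivity: 1ξ₁ / (2ξ₂) = 7.68 → ξ₁ = 15.36 ξ₂.
Substitute: (2·15.36 + 1) ξ₂ = 440.4 → ξ₂ = 13.88 lbmol/h, ξ₁ = 213.3 lbmol/h.
Outlet amounts (n = n₀ + Σ ν·ξ):
  E: 554 − 2(213.3) − 1(13.88) = 113.6
  D: 0 + 1(213.3) = 213.3
  B: 0 + 2(13.88) = 27.77
  G: 0 + 2(13.88) = 27.77
Total out = 382.4 lbmol/h; y_B = 27.77 / 382.4 = 0.07262.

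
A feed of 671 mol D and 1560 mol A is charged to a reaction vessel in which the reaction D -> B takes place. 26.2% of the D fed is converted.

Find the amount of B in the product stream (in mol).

176 mol

D reacted = 0.262 × 671 = 175.8 mol; ν_D = −1, so ξ = 175.8/1 = 175.8 mol.
Outlet amounts (n = n₀ + ν ξ):
  D: 671 − 1(175.8) = 495.2
  B: 0 + 1(175.8) = 175.8
  A: 1560 (inert)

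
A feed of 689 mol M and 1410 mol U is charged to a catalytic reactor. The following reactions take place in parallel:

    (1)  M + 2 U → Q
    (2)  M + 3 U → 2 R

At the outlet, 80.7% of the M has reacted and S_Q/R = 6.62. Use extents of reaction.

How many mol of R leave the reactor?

Conversion of M: M consumed = 0.807 × 689 = 556 mol = 1ξ₁ + 1ξ₂.
Selectivity: 1ξ₁ / (2ξ₂) = 6.62 → ξ₁ = 13.24 ξ₂.
Substitute: (1·13.24 + 1) ξ₂ = 556 → ξ₂ = 39.05 mol, ξ₁ = 517 mol.
Outlet amounts (n = n₀ + Σ ν·ξ):
  M: 689 − 1(517) − 1(39.05) = 133
  U: 1410 − 2(517) − 3(39.05) = 258.9
  Q: 0 + 1(517) = 517
  R: 0 + 2(39.05) = 78.09

78.1 mol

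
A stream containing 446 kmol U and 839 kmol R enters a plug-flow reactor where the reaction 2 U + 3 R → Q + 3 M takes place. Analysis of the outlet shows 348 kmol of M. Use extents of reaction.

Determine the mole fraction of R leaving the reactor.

For M: n = n₀ + 3ξ → 348 = 0 + 3ξ, giving ξ = 116 kmol.
Outlet amounts (n = n₀ + ν ξ):
  U: 446 − 2(116) = 214
  R: 839 − 3(116) = 491
  Q: 0 + 1(116) = 116
  M: 0 + 3(116) = 348
Total out = 1169 kmol; y_R = 491 / 1169 = 0.42.

0.42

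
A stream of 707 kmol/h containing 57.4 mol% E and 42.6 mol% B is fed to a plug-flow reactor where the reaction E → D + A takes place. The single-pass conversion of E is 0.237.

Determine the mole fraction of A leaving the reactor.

0.12

E reacted = 0.237 × 405.8 = 96.18 kmol/h; ν_E = −1, so ξ = 96.18/1 = 96.18 kmol/h.
Outlet amounts (n = n₀ + ν ξ):
  E: 405.8 − 1(96.18) = 309.6
  D: 0 + 1(96.18) = 96.18
  A: 0 + 1(96.18) = 96.18
  B: 301.2 (inert)
Total out = 803.2 kmol/h; y_A = 96.18 / 803.2 = 0.1197.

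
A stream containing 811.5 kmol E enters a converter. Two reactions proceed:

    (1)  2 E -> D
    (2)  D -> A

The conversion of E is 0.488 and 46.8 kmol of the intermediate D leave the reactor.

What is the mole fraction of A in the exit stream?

0.246

Conversion of E: E consumed = 2ξ₁ = 0.488 × 811.5 → ξ₁ = 198 kmol.
D balance: n_D = 0 + 1ξ₁ − 1ξ₂ = 46.8 → ξ₂ = (1·198 − 46.8)/1 = 151.2 kmol.
Outlet amounts (n = n₀ + Σ ν·ξ):
  E: 811.5 − 2(198) = 415.5
  D: 0 + 1(198) − 1(151.2) = 46.8
  A: 0 + 1(151.2) = 151.2
Total out = 613.5 kmol; y_A = 151.2 / 613.5 = 0.2465.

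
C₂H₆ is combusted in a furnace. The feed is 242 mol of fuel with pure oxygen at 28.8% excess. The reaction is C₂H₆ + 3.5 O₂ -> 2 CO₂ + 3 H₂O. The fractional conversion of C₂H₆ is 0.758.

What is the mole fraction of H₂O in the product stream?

0.386

Stoichiometric O₂ = 3.5 × 242 = 847 mol; O₂ fed = 847 × 1.288 = 1091 mol.
Fuel reacted = 0.758 × 242 → ξ = 183.4 mol.
Outlet (n = n₀ + ν ξ):
  C₂H₆: 242 − 1(183.4) = 58.56
  O₂: 1091 − 3.5(183.4) = 448.9
  CO₂: 0 + 2(183.4) = 366.9
  H₂O: 0 + 3(183.4) = 550.3
Total out = 1425 mol; y_H₂O = 550.3 / 1425 = 0.3863.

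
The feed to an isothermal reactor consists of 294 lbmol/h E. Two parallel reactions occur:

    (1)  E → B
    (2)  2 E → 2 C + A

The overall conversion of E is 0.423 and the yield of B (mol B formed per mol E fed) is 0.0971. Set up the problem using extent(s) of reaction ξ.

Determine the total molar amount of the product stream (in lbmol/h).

342 lbmol/h

Yield of B: 1ξ₁ / 294 = 0.0971 → ξ₁ = 28.55 lbmol/h.
Conversion of E: 1ξ₁ + 2ξ₂ = 0.423 × 294 = 124.4 → ξ₂ = 47.91 lbmol/h.
Outlet amounts (n = n₀ + Σ ν·ξ):
  E: 294 − 1(28.55) − 2(47.91) = 169.6
  B: 0 + 1(28.55) = 28.55
  C: 0 + 2(47.91) = 95.81
  A: 0 + 1(47.91) = 47.91
Total out = 169.6 + 28.55 + 95.81 + 47.91 = 341.9 lbmol/h.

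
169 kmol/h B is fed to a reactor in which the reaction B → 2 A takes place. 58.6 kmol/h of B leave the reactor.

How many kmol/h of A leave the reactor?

For B: n = n₀ − 1ξ → 58.6 = 169 − 1ξ, giving ξ = 110.4 kmol/h.
Outlet amounts (n = n₀ + ν ξ):
  B: 169 − 1(110.4) = 58.6
  A: 0 + 2(110.4) = 220.8

221 kmol/h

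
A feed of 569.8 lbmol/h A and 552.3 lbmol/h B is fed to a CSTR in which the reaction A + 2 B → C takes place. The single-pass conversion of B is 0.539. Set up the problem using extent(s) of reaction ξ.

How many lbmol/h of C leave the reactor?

149 lbmol/h

B reacted = 0.539 × 552.3 = 297.7 lbmol/h; ν_B = −2, so ξ = 297.7/2 = 148.8 lbmol/h.
Outlet amounts (n = n₀ + ν ξ):
  A: 569.8 − 1(148.8) = 421
  B: 552.3 − 2(148.8) = 254.6
  C: 0 + 1(148.8) = 148.8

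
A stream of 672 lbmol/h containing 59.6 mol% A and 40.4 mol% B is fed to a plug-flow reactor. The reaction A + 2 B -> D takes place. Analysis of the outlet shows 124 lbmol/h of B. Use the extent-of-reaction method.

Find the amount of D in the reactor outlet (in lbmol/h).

For B: n = n₀ − 2ξ → 124 = 271.5 − 2ξ, giving ξ = 73.74 lbmol/h.
Outlet amounts (n = n₀ + ν ξ):
  A: 400.5 − 1(73.74) = 326.8
  B: 271.5 − 2(73.74) = 124
  D: 0 + 1(73.74) = 73.74

73.7 lbmol/h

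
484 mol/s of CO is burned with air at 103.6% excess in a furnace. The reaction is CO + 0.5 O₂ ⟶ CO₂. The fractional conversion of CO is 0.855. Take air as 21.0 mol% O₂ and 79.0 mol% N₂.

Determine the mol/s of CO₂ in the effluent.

Stoichiometric O₂ = 0.5 × 484 = 242 mol/s; O₂ fed = 242 × 2.036 = 492.7 mol/s.
N₂ fed = 492.7 × 79/21 = 1854 mol/s.
Fuel reacted = 0.855 × 484 → ξ = 413.8 mol/s.
Outlet (n = n₀ + ν ξ):
  CO: 484 − 1(413.8) = 70.18
  O₂: 492.7 − 0.5(413.8) = 285.8
  N₂: 1854 (inert)
  CO₂: 0 + 1(413.8) = 413.8

414 mol/s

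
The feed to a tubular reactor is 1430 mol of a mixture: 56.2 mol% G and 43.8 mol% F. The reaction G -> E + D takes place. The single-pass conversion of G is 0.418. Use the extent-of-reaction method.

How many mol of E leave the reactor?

336 mol

G reacted = 0.418 × 803.7 = 335.9 mol; ν_G = −1, so ξ = 335.9/1 = 335.9 mol.
Outlet amounts (n = n₀ + ν ξ):
  G: 803.7 − 1(335.9) = 467.7
  E: 0 + 1(335.9) = 335.9
  D: 0 + 1(335.9) = 335.9
  F: 626.3 (inert)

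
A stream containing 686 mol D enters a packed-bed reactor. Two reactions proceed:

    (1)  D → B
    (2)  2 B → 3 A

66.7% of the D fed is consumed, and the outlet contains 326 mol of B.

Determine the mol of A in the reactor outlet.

Conversion of D: D consumed = 1ξ₁ = 0.667 × 686 → ξ₁ = 457.6 mol.
B balance: n_B = 0 + 1ξ₁ − 2ξ₂ = 326 → ξ₂ = (1·457.6 − 326)/2 = 65.78 mol.
Outlet amounts (n = n₀ + Σ ν·ξ):
  D: 686 − 1(457.6) = 228.4
  B: 0 + 1(457.6) − 2(65.78) = 326
  A: 0 + 3(65.78) = 197.3

197 mol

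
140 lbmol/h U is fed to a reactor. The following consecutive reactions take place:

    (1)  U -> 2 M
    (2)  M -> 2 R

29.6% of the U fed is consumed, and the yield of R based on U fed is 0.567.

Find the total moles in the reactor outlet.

Conversion of U: U consumed = 1ξ₁ = 0.296 × 140 → ξ₁ = 41.44 lbmol/h.
Yield of R: 2ξ₂ / 140 = 0.567 → ξ₂ = 39.69 lbmol/h.
Outlet amounts (n = n₀ + Σ ν·ξ):
  U: 140 − 1(41.44) = 98.56
  M: 0 + 2(41.44) − 1(39.69) = 43.19
  R: 0 + 2(39.69) = 79.38
Total out = 98.56 + 43.19 + 79.38 = 221.1 lbmol/h.

221 lbmol/h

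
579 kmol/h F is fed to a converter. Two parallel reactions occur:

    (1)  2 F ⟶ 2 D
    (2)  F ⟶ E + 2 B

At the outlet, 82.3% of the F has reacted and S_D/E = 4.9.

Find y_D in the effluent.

Conversion of F: F consumed = 0.823 × 579 = 476.5 kmol/h = 2ξ₁ + 1ξ₂.
Selectivity: 2ξ₁ / (1ξ₂) = 4.9 → ξ₁ = 2.45 ξ₂.
Substitute: (2·2.45 + 1) ξ₂ = 476.5 → ξ₂ = 80.77 kmol/h, ξ₁ = 197.9 kmol/h.
Outlet amounts (n = n₀ + Σ ν·ξ):
  F: 579 − 2(197.9) − 1(80.77) = 102.5
  D: 0 + 2(197.9) = 395.8
  E: 0 + 1(80.77) = 80.77
  B: 0 + 2(80.77) = 161.5
Total out = 740.5 kmol/h; y_D = 395.8 / 740.5 = 0.5344.

0.534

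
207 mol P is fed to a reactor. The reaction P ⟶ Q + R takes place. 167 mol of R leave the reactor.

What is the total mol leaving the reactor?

For R: n = n₀ + 1ξ → 167 = 0 + 1ξ, giving ξ = 167 mol.
Outlet amounts (n = n₀ + ν ξ):
  P: 207 − 1(167) = 40
  Q: 0 + 1(167) = 167
  R: 0 + 1(167) = 167
Total out = 40 + 167 + 167 = 374 mol.

374 mol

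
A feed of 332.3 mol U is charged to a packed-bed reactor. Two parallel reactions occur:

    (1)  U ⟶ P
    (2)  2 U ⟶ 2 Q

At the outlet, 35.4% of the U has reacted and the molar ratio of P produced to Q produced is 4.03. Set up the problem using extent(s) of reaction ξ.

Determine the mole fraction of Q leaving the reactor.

Conversion of U: U consumed = 0.354 × 332.3 = 117.6 mol = 1ξ₁ + 2ξ₂.
Selectivity: 1ξ₁ / (2ξ₂) = 4.03 → ξ₁ = 8.06 ξ₂.
Substitute: (1·8.06 + 2) ξ₂ = 117.6 → ξ₂ = 11.69 mol, ξ₁ = 94.25 mol.
Outlet amounts (n = n₀ + Σ ν·ξ):
  U: 332.3 − 1(94.25) − 2(11.69) = 214.7
  P: 0 + 1(94.25) = 94.25
  Q: 0 + 2(11.69) = 23.39
Total out = 332.3 mol; y_Q = 23.39 / 332.3 = 0.07038.

0.0704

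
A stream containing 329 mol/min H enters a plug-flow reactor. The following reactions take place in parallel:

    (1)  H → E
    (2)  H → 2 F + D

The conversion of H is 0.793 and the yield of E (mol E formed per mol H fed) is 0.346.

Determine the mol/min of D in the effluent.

147 mol/min

Yield of E: 1ξ₁ / 329 = 0.346 → ξ₁ = 113.8 mol/min.
Conversion of H: 1ξ₁ + 1ξ₂ = 0.793 × 329 = 260.9 → ξ₂ = 147.1 mol/min.
Outlet amounts (n = n₀ + Σ ν·ξ):
  H: 329 − 1(113.8) − 1(147.1) = 68.1
  E: 0 + 1(113.8) = 113.8
  F: 0 + 2(147.1) = 294.1
  D: 0 + 1(147.1) = 147.1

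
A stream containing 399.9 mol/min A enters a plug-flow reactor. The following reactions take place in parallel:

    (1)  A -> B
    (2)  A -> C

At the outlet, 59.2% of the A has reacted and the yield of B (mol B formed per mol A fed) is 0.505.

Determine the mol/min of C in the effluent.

Yield of B: 1ξ₁ / 399.9 = 0.505 → ξ₁ = 201.9 mol/min.
Conversion of A: 1ξ₁ + 1ξ₂ = 0.592 × 399.9 = 236.7 → ξ₂ = 34.79 mol/min.
Outlet amounts (n = n₀ + Σ ν·ξ):
  A: 399.9 − 1(201.9) − 1(34.79) = 163.2
  B: 0 + 1(201.9) = 201.9
  C: 0 + 1(34.79) = 34.79

34.8 mol/min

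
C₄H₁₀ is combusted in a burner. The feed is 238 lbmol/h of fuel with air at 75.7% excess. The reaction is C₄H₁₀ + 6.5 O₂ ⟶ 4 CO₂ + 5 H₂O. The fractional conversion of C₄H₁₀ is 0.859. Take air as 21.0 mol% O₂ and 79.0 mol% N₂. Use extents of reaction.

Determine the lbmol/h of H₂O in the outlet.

1020 lbmol/h

Stoichiometric O₂ = 6.5 × 238 = 1547 lbmol/h; O₂ fed = 1547 × 1.757 = 2718 lbmol/h.
N₂ fed = 2718 × 79/21 = 10230 lbmol/h.
Fuel reacted = 0.859 × 238 → ξ = 204.4 lbmol/h.
Outlet (n = n₀ + ν ξ):
  C₄H₁₀: 238 − 1(204.4) = 33.56
  O₂: 2718 − 6.5(204.4) = 1389
  N₂: 10230 (inert)
  CO₂: 0 + 4(204.4) = 817.8
  H₂O: 0 + 5(204.4) = 1022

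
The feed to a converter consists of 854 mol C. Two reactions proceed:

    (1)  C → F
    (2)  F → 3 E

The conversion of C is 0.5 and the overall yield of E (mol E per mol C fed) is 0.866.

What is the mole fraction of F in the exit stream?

0.134

Conversion of C: C consumed = 1ξ₁ = 0.5 × 854 → ξ₁ = 427 mol.
Yield of E: 3ξ₂ / 854 = 0.866 → ξ₂ = 246.5 mol.
Outlet amounts (n = n₀ + Σ ν·ξ):
  C: 854 − 1(427) = 427
  F: 0 + 1(427) − 1(246.5) = 180.5
  E: 0 + 3(246.5) = 739.6
Total out = 1347 mol; y_F = 180.5 / 1347 = 0.134.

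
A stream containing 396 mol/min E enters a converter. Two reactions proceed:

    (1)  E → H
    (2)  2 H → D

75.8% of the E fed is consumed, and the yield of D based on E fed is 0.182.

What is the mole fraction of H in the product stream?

0.482

Conversion of E: E consumed = 1ξ₁ = 0.758 × 396 → ξ₁ = 300.2 mol/min.
Yield of D: 1ξ₂ / 396 = 0.182 → ξ₂ = 72.07 mol/min.
Outlet amounts (n = n₀ + Σ ν·ξ):
  E: 396 − 1(300.2) = 95.83
  H: 0 + 1(300.2) − 2(72.07) = 156
  D: 0 + 1(72.07) = 72.07
Total out = 323.9 mol/min; y_H = 156 / 323.9 = 0.4817.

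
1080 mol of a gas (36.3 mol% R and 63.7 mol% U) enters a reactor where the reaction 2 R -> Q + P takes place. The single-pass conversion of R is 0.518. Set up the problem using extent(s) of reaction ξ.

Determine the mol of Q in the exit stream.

R reacted = 0.518 × 392 = 203.1 mol; ν_R = −2, so ξ = 203.1/2 = 101.5 mol.
Outlet amounts (n = n₀ + ν ξ):
  R: 392 − 2(101.5) = 189
  Q: 0 + 1(101.5) = 101.5
  P: 0 + 1(101.5) = 101.5
  U: 688 (inert)

102 mol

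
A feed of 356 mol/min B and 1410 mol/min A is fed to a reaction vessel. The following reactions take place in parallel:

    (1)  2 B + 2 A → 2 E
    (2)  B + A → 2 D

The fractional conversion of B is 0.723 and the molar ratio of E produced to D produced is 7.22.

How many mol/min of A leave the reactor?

1150 mol/min

Conversion of B: B consumed = 0.723 × 356 = 257.4 mol/min = 2ξ₁ + 1ξ₂.
Selectivity: 2ξ₁ / (2ξ₂) = 7.22 → ξ₁ = 7.22 ξ₂.
Substitute: (2·7.22 + 1) ξ₂ = 257.4 → ξ₂ = 16.67 mol/min, ξ₁ = 120.4 mol/min.
Outlet amounts (n = n₀ + Σ ν·ξ):
  B: 356 − 2(120.4) − 1(16.67) = 98.61
  A: 1410 − 2(120.4) − 1(16.67) = 1153
  E: 0 + 2(120.4) = 240.7
  D: 0 + 2(16.67) = 33.34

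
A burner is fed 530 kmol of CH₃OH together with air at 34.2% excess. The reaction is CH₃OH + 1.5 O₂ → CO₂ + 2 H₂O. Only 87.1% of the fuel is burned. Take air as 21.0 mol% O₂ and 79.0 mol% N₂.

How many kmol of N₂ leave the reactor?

Stoichiometric O₂ = 1.5 × 530 = 795 kmol; O₂ fed = 795 × 1.342 = 1067 kmol.
N₂ fed = 1067 × 79/21 = 4014 kmol.
Fuel reacted = 0.871 × 530 → ξ = 461.6 kmol.
Outlet (n = n₀ + ν ξ):
  CH₃OH: 530 − 1(461.6) = 68.37
  O₂: 1067 − 1.5(461.6) = 374.4
  N₂: 4014 (inert)
  CO₂: 0 + 1(461.6) = 461.6
  H₂O: 0 + 2(461.6) = 923.3

4010 kmol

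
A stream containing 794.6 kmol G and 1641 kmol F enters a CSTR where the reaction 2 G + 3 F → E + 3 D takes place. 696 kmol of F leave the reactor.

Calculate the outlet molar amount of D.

For F: n = n₀ − 3ξ → 696 = 1641 − 3ξ, giving ξ = 315 kmol.
Outlet amounts (n = n₀ + ν ξ):
  G: 794.6 − 2(315) = 164.6
  F: 1641 − 3(315) = 696
  E: 0 + 1(315) = 315
  D: 0 + 3(315) = 945

945 kmol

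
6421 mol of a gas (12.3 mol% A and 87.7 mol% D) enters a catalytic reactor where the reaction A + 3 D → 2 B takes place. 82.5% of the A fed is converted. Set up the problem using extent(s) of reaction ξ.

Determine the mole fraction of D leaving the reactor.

0.718

A reacted = 0.825 × 789.8 = 651.6 mol; ν_A = −1, so ξ = 651.6/1 = 651.6 mol.
Outlet amounts (n = n₀ + ν ξ):
  A: 789.8 − 1(651.6) = 138.2
  D: 5631 − 3(651.6) = 3677
  B: 0 + 2(651.6) = 1303
Total out = 5118 mol; y_D = 3677 / 5118 = 0.7184.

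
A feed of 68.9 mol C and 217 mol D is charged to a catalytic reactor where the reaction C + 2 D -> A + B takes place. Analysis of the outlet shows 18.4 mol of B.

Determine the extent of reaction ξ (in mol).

ξ = 18.4 mol

For B: n = n₀ + 1ξ → 18.4 = 0 + 1ξ, giving ξ = 18.4 mol.
Outlet amounts (n = n₀ + ν ξ):
  C: 68.9 − 1(18.4) = 50.5
  D: 217 − 2(18.4) = 180.2
  A: 0 + 1(18.4) = 18.4
  B: 0 + 1(18.4) = 18.4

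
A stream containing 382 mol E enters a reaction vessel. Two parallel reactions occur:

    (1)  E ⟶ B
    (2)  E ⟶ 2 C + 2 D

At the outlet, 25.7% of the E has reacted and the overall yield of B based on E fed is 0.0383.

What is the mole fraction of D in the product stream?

0.264

Yield of B: 1ξ₁ / 382 = 0.0383 → ξ₁ = 14.63 mol.
Conversion of E: 1ξ₁ + 1ξ₂ = 0.257 × 382 = 98.17 → ξ₂ = 83.54 mol.
Outlet amounts (n = n₀ + Σ ν·ξ):
  E: 382 − 1(14.63) − 1(83.54) = 283.8
  B: 0 + 1(14.63) = 14.63
  C: 0 + 2(83.54) = 167.1
  D: 0 + 2(83.54) = 167.1
Total out = 632.6 mol; y_D = 167.1 / 632.6 = 0.2641.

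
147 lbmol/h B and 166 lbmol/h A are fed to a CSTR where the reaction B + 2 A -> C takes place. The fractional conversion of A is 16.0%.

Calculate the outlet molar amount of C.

13.3 lbmol/h

A reacted = 0.16 × 166 = 26.56 lbmol/h; ν_A = −2, so ξ = 26.56/2 = 13.28 lbmol/h.
Outlet amounts (n = n₀ + ν ξ):
  B: 147 − 1(13.28) = 133.7
  A: 166 − 2(13.28) = 139.4
  C: 0 + 1(13.28) = 13.28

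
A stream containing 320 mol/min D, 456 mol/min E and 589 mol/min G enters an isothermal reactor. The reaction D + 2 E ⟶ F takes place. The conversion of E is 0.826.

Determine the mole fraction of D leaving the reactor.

E reacted = 0.826 × 456 = 376.7 mol/min; ν_E = −2, so ξ = 376.7/2 = 188.3 mol/min.
Outlet amounts (n = n₀ + ν ξ):
  D: 320 − 1(188.3) = 131.7
  E: 456 − 2(188.3) = 79.34
  F: 0 + 1(188.3) = 188.3
  G: 589 (inert)
Total out = 988.3 mol/min; y_D = 131.7 / 988.3 = 0.1332.

0.133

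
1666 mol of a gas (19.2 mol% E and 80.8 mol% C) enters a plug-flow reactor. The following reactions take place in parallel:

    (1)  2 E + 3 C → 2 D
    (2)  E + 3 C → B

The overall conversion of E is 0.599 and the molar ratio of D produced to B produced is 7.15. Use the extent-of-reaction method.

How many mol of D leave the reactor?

Conversion of E: E consumed = 0.599 × 319.9 = 191.6 mol = 2ξ₁ + 1ξ₂.
Selectivity: 2ξ₁ / (1ξ₂) = 7.15 → ξ₁ = 3.575 ξ₂.
Substitute: (2·3.575 + 1) ξ₂ = 191.6 → ξ₂ = 23.51 mol, ξ₁ = 84.05 mol.
Outlet amounts (n = n₀ + Σ ν·ξ):
  E: 319.9 − 2(84.05) − 1(23.51) = 128.3
  C: 1346 − 3(84.05) − 3(23.51) = 1023
  D: 0 + 2(84.05) = 168.1
  B: 0 + 1(23.51) = 23.51

168 mol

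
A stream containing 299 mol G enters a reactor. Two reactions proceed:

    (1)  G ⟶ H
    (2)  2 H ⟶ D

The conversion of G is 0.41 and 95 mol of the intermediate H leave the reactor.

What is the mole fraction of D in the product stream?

0.0484

Conversion of G: G consumed = 1ξ₁ = 0.41 × 299 → ξ₁ = 122.6 mol.
H balance: n_H = 0 + 1ξ₁ − 2ξ₂ = 95 → ξ₂ = (1·122.6 − 95)/2 = 13.79 mol.
Outlet amounts (n = n₀ + Σ ν·ξ):
  G: 299 − 1(122.6) = 176.4
  H: 0 + 1(122.6) − 2(13.79) = 95
  D: 0 + 1(13.79) = 13.79
Total out = 285.2 mol; y_D = 13.79 / 285.2 = 0.04837.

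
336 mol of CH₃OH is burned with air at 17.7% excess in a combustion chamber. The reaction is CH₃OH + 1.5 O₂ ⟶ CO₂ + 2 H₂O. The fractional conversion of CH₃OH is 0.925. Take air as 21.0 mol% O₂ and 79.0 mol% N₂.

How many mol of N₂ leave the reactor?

Stoichiometric O₂ = 1.5 × 336 = 504 mol; O₂ fed = 504 × 1.177 = 593.2 mol.
N₂ fed = 593.2 × 79/21 = 2232 mol.
Fuel reacted = 0.925 × 336 → ξ = 310.8 mol.
Outlet (n = n₀ + ν ξ):
  CH₃OH: 336 − 1(310.8) = 25.2
  O₂: 593.2 − 1.5(310.8) = 127
  N₂: 2232 (inert)
  CO₂: 0 + 1(310.8) = 310.8
  H₂O: 0 + 2(310.8) = 621.6

2230 mol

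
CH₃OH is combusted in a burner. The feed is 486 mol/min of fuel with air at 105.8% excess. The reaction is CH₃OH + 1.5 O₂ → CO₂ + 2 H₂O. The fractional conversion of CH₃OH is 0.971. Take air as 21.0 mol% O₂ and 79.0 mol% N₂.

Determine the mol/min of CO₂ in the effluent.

472 mol/min

Stoichiometric O₂ = 1.5 × 486 = 729 mol/min; O₂ fed = 729 × 2.058 = 1500 mol/min.
N₂ fed = 1500 × 79/21 = 5644 mol/min.
Fuel reacted = 0.971 × 486 → ξ = 471.9 mol/min.
Outlet (n = n₀ + ν ξ):
  CH₃OH: 486 − 1(471.9) = 14.09
  O₂: 1500 − 1.5(471.9) = 792.4
  N₂: 5644 (inert)
  CO₂: 0 + 1(471.9) = 471.9
  H₂O: 0 + 2(471.9) = 943.8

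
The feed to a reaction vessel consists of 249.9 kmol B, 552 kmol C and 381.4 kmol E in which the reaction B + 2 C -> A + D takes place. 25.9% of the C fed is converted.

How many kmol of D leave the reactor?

C reacted = 0.259 × 552 = 143 kmol; ν_C = −2, so ξ = 143/2 = 71.48 kmol.
Outlet amounts (n = n₀ + ν ξ):
  B: 249.9 − 1(71.48) = 178.4
  C: 552 − 2(71.48) = 409
  A: 0 + 1(71.48) = 71.48
  D: 0 + 1(71.48) = 71.48
  E: 381.4 (inert)

71.5 kmol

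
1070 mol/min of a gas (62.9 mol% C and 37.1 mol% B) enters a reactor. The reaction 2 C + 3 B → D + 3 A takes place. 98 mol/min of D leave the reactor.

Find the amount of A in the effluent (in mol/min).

294 mol/min

For D: n = n₀ + 1ξ → 98 = 0 + 1ξ, giving ξ = 98 mol/min.
Outlet amounts (n = n₀ + ν ξ):
  C: 673 − 2(98) = 477
  B: 397 − 3(98) = 103
  D: 0 + 1(98) = 98
  A: 0 + 3(98) = 294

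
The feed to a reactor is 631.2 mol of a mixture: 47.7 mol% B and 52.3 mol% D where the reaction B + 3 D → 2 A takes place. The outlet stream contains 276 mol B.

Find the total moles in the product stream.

581 mol

For B: n = n₀ − 1ξ → 276 = 301.1 − 1ξ, giving ξ = 25.08 mol.
Outlet amounts (n = n₀ + ν ξ):
  B: 301.1 − 1(25.08) = 276
  D: 330.1 − 3(25.08) = 254.9
  A: 0 + 2(25.08) = 50.16
Total out = 276 + 254.9 + 50.16 = 581 mol.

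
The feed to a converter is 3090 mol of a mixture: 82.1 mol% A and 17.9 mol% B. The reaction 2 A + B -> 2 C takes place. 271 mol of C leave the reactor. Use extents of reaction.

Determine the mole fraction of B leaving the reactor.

For C: n = n₀ + 2ξ → 271 = 0 + 2ξ, giving ξ = 135.5 mol.
Outlet amounts (n = n₀ + ν ξ):
  A: 2537 − 2(135.5) = 2266
  B: 553.1 − 1(135.5) = 417.6
  C: 0 + 2(135.5) = 271
Total out = 2954 mol; y_B = 417.6 / 2954 = 0.1413.

0.141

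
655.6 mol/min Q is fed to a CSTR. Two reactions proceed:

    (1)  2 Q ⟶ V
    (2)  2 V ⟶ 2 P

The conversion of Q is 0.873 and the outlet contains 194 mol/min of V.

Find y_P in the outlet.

0.249

Conversion of Q: Q consumed = 2ξ₁ = 0.873 × 655.6 → ξ₁ = 286.2 mol/min.
V balance: n_V = 0 + 1ξ₁ − 2ξ₂ = 194 → ξ₂ = (1·286.2 − 194)/2 = 46.08 mol/min.
Outlet amounts (n = n₀ + Σ ν·ξ):
  Q: 655.6 − 2(286.2) = 83.26
  V: 0 + 1(286.2) − 2(46.08) = 194
  P: 0 + 2(46.08) = 92.17
Total out = 369.4 mol/min; y_P = 92.17 / 369.4 = 0.2495.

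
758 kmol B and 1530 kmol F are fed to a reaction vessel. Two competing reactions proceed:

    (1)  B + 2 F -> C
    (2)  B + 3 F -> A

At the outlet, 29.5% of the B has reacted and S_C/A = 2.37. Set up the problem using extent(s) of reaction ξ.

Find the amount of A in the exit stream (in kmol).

Conversion of B: B consumed = 0.295 × 758 = 223.6 kmol = 1ξ₁ + 1ξ₂.
Selectivity: 1ξ₁ / (1ξ₂) = 2.37 → ξ₁ = 2.37 ξ₂.
Substitute: (1·2.37 + 1) ξ₂ = 223.6 → ξ₂ = 66.35 kmol, ξ₁ = 157.3 kmol.
Outlet amounts (n = n₀ + Σ ν·ξ):
  B: 758 − 1(157.3) − 1(66.35) = 534.4
  F: 1530 − 2(157.3) − 3(66.35) = 1016
  C: 0 + 1(157.3) = 157.3
  A: 0 + 1(66.35) = 66.35

66.4 kmol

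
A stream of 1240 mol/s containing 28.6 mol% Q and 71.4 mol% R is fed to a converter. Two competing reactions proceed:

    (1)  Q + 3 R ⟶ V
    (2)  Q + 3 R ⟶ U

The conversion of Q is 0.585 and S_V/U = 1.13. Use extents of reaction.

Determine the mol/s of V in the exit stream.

Conversion of Q: Q consumed = 0.585 × 354.6 = 207.5 mol/s = 1ξ₁ + 1ξ₂.
Selectivity: 1ξ₁ / (1ξ₂) = 1.13 → ξ₁ = 1.13 ξ₂.
Substitute: (1·1.13 + 1) ξ₂ = 207.5 → ξ₂ = 97.4 mol/s, ξ₁ = 110.1 mol/s.
Outlet amounts (n = n₀ + Σ ν·ξ):
  Q: 354.6 − 1(110.1) − 1(97.4) = 147.2
  R: 885.4 − 3(110.1) − 3(97.4) = 263
  V: 0 + 1(110.1) = 110.1
  U: 0 + 1(97.4) = 97.4

110 mol/s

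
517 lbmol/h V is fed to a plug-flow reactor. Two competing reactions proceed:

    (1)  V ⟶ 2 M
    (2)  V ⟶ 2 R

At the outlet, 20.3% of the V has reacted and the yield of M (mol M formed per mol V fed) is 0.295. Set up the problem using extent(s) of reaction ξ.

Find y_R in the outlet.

0.0923

Yield of M: 2ξ₁ / 517 = 0.295 → ξ₁ = 76.26 lbmol/h.
Conversion of V: 1ξ₁ + 1ξ₂ = 0.203 × 517 = 105 → ξ₂ = 28.69 lbmol/h.
Outlet amounts (n = n₀ + Σ ν·ξ):
  V: 517 − 1(76.26) − 1(28.69) = 412
  M: 0 + 2(76.26) = 152.5
  R: 0 + 2(28.69) = 57.39
Total out = 622 lbmol/h; y_R = 57.39 / 622 = 0.09227.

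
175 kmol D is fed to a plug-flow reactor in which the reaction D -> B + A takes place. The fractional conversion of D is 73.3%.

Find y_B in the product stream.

0.423

D reacted = 0.733 × 175 = 128.3 kmol; ν_D = −1, so ξ = 128.3/1 = 128.3 kmol.
Outlet amounts (n = n₀ + ν ξ):
  D: 175 − 1(128.3) = 46.72
  B: 0 + 1(128.3) = 128.3
  A: 0 + 1(128.3) = 128.3
Total out = 303.3 kmol; y_B = 128.3 / 303.3 = 0.423.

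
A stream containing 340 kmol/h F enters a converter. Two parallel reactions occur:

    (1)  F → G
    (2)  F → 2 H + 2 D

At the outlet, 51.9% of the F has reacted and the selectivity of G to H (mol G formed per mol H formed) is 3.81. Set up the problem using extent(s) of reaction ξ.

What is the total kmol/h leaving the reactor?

401 kmol/h

Conversion of F: F consumed = 0.519 × 340 = 176.5 kmol/h = 1ξ₁ + 1ξ₂.
Selectivity: 1ξ₁ / (2ξ₂) = 3.81 → ξ₁ = 7.62 ξ₂.
Substitute: (1·7.62 + 1) ξ₂ = 176.5 → ξ₂ = 20.47 kmol/h, ξ₁ = 156 kmol/h.
Outlet amounts (n = n₀ + Σ ν·ξ):
  F: 340 − 1(156) − 1(20.47) = 163.5
  G: 0 + 1(156) = 156
  H: 0 + 2(20.47) = 40.94
  D: 0 + 2(20.47) = 40.94
Total out = 163.5 + 156 + 40.94 + 40.94 = 401.4 kmol/h.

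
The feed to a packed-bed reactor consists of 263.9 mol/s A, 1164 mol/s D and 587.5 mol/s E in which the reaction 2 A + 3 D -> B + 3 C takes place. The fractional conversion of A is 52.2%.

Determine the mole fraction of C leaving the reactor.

0.106

A reacted = 0.522 × 263.9 = 137.8 mol/s; ν_A = −2, so ξ = 137.8/2 = 68.88 mol/s.
Outlet amounts (n = n₀ + ν ξ):
  A: 263.9 − 2(68.88) = 126.1
  D: 1164 − 3(68.88) = 957.4
  B: 0 + 1(68.88) = 68.88
  C: 0 + 3(68.88) = 206.6
  E: 587.5 (inert)
Total out = 1947 mol/s; y_C = 206.6 / 1947 = 0.1062.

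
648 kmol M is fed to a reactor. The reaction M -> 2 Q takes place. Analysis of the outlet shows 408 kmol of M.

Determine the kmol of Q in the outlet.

480 kmol

For M: n = n₀ − 1ξ → 408 = 648 − 1ξ, giving ξ = 240 kmol.
Outlet amounts (n = n₀ + ν ξ):
  M: 648 − 1(240) = 408
  Q: 0 + 2(240) = 480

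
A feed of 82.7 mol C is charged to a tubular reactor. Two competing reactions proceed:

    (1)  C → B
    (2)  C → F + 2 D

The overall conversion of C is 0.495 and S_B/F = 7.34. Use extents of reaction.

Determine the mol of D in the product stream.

Conversion of C: C consumed = 0.495 × 82.7 = 40.94 mol = 1ξ₁ + 1ξ₂.
Selectivity: 1ξ₁ / (1ξ₂) = 7.34 → ξ₁ = 7.34 ξ₂.
Substitute: (1·7.34 + 1) ξ₂ = 40.94 → ξ₂ = 4.908 mol, ξ₁ = 36.03 mol.
Outlet amounts (n = n₀ + Σ ν·ξ):
  C: 82.7 − 1(36.03) − 1(4.908) = 41.76
  B: 0 + 1(36.03) = 36.03
  F: 0 + 1(4.908) = 4.908
  D: 0 + 2(4.908) = 9.817

9.82 mol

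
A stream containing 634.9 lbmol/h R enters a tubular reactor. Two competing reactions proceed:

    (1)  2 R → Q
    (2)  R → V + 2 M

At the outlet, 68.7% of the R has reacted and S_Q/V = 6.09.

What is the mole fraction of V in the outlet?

Conversion of R: R consumed = 0.687 × 634.9 = 436.2 lbmol/h = 2ξ₁ + 1ξ₂.
Selectivity: 1ξ₁ / (1ξ₂) = 6.09 → ξ₁ = 6.09 ξ₂.
Substitute: (2·6.09 + 1) ξ₂ = 436.2 → ξ₂ = 33.09 lbmol/h, ξ₁ = 201.5 lbmol/h.
Outlet amounts (n = n₀ + Σ ν·ξ):
  R: 634.9 − 2(201.5) − 1(33.09) = 198.7
  Q: 0 + 1(201.5) = 201.5
  V: 0 + 1(33.09) = 33.09
  M: 0 + 2(33.09) = 66.19
Total out = 499.5 lbmol/h; y_V = 33.09 / 499.5 = 0.06625.

0.0662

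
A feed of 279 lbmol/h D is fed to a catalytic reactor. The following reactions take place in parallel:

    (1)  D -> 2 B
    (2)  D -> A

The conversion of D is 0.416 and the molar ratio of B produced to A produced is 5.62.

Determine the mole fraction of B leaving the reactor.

0.47

Conversion of D: D consumed = 0.416 × 279 = 116.1 lbmol/h = 1ξ₁ + 1ξ₂.
Selectivity: 2ξ₁ / (1ξ₂) = 5.62 → ξ₁ = 2.81 ξ₂.
Substitute: (1·2.81 + 1) ξ₂ = 116.1 → ξ₂ = 30.46 lbmol/h, ξ₁ = 85.6 lbmol/h.
Outlet amounts (n = n₀ + Σ ν·ξ):
  D: 279 − 1(85.6) − 1(30.46) = 162.9
  B: 0 + 2(85.6) = 171.2
  A: 0 + 1(30.46) = 30.46
Total out = 364.6 lbmol/h; y_B = 171.2 / 364.6 = 0.4696.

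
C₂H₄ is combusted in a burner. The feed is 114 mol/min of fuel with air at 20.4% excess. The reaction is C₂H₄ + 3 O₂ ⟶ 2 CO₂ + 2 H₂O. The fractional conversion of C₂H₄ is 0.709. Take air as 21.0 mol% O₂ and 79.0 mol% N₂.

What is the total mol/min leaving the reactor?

2070 mol/min

Stoichiometric O₂ = 3 × 114 = 342 mol/min; O₂ fed = 342 × 1.204 = 411.8 mol/min.
N₂ fed = 411.8 × 79/21 = 1549 mol/min.
Fuel reacted = 0.709 × 114 → ξ = 80.83 mol/min.
Outlet (n = n₀ + ν ξ):
  C₂H₄: 114 − 1(80.83) = 33.17
  O₂: 411.8 − 3(80.83) = 169.3
  N₂: 1549 (inert)
  CO₂: 0 + 2(80.83) = 161.7
  H₂O: 0 + 2(80.83) = 161.7
Total out = 33.17 + 169.3 + 1549 + 161.7 + 161.7 = 2075 mol/min.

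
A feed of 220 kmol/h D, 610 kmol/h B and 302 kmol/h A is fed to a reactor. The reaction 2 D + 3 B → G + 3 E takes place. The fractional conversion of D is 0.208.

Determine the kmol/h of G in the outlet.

D reacted = 0.208 × 220 = 45.76 kmol/h; ν_D = −2, so ξ = 45.76/2 = 22.88 kmol/h.
Outlet amounts (n = n₀ + ν ξ):
  D: 220 − 2(22.88) = 174.2
  B: 610 − 3(22.88) = 541.4
  G: 0 + 1(22.88) = 22.88
  E: 0 + 3(22.88) = 68.64
  A: 302 (inert)

22.9 kmol/h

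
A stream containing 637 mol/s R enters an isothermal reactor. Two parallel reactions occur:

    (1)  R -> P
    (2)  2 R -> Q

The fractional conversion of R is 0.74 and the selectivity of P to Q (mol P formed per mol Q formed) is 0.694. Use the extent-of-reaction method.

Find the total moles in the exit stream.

462 mol/s

Conversion of R: R consumed = 0.74 × 637 = 471.4 mol/s = 1ξ₁ + 2ξ₂.
Selectivity: 1ξ₁ / (1ξ₂) = 0.694 → ξ₁ = 0.694 ξ₂.
Substitute: (1·0.694 + 2) ξ₂ = 471.4 → ξ₂ = 175 mol/s, ξ₁ = 121.4 mol/s.
Outlet amounts (n = n₀ + Σ ν·ξ):
  R: 637 − 1(121.4) − 2(175) = 165.6
  P: 0 + 1(121.4) = 121.4
  Q: 0 + 1(175) = 175
Total out = 165.6 + 121.4 + 175 = 462 mol/s.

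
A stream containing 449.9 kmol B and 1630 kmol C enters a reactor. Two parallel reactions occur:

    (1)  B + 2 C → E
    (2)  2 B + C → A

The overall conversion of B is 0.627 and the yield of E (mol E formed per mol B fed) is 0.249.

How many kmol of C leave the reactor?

1320 kmol

Yield of E: 1ξ₁ / 449.9 = 0.249 → ξ₁ = 112 kmol.
Conversion of B: 1ξ₁ + 2ξ₂ = 0.627 × 449.9 = 282.1 → ξ₂ = 85.03 kmol.
Outlet amounts (n = n₀ + Σ ν·ξ):
  B: 449.9 − 1(112) − 2(85.03) = 167.8
  C: 1630 − 2(112) − 1(85.03) = 1321
  E: 0 + 1(112) = 112
  A: 0 + 1(85.03) = 85.03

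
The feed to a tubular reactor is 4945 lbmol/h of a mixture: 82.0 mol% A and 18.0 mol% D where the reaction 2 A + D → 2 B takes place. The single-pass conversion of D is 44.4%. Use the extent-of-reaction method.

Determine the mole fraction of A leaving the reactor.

D reacted = 0.444 × 890.1 = 395.2 lbmol/h; ν_D = −1, so ξ = 395.2/1 = 395.2 lbmol/h.
Outlet amounts (n = n₀ + ν ξ):
  A: 4055 − 2(395.2) = 3264
  D: 890.1 − 1(395.2) = 494.9
  B: 0 + 2(395.2) = 790.4
Total out = 4550 lbmol/h; y_A = 3264 / 4550 = 0.7175.

0.718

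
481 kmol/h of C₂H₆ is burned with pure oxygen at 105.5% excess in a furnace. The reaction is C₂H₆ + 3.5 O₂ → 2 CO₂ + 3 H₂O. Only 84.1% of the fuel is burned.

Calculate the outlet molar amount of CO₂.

809 kmol/h

Stoichiometric O₂ = 3.5 × 481 = 1684 kmol/h; O₂ fed = 1684 × 2.055 = 3460 kmol/h.
Fuel reacted = 0.841 × 481 → ξ = 404.5 kmol/h.
Outlet (n = n₀ + ν ξ):
  C₂H₆: 481 − 1(404.5) = 76.48
  O₂: 3460 − 3.5(404.5) = 2044
  CO₂: 0 + 2(404.5) = 809
  H₂O: 0 + 3(404.5) = 1214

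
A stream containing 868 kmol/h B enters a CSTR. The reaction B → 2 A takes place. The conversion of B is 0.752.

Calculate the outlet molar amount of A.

B reacted = 0.752 × 868 = 652.7 kmol/h; ν_B = −1, so ξ = 652.7/1 = 652.7 kmol/h.
Outlet amounts (n = n₀ + ν ξ):
  B: 868 − 1(652.7) = 215.3
  A: 0 + 2(652.7) = 1305

1310 kmol/h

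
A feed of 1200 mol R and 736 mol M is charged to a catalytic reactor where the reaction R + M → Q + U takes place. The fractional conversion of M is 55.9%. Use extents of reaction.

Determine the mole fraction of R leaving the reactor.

M reacted = 0.559 × 736 = 411.4 mol; ν_M = −1, so ξ = 411.4/1 = 411.4 mol.
Outlet amounts (n = n₀ + ν ξ):
  R: 1200 − 1(411.4) = 788.6
  M: 736 − 1(411.4) = 324.6
  Q: 0 + 1(411.4) = 411.4
  U: 0 + 1(411.4) = 411.4
Total out = 1936 mol; y_R = 788.6 / 1936 = 0.4073.

0.407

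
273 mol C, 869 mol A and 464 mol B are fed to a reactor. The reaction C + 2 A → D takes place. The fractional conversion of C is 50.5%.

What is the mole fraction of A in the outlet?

0.446

C reacted = 0.505 × 273 = 137.9 mol; ν_C = −1, so ξ = 137.9/1 = 137.9 mol.
Outlet amounts (n = n₀ + ν ξ):
  C: 273 − 1(137.9) = 135.1
  A: 869 − 2(137.9) = 593.3
  D: 0 + 1(137.9) = 137.9
  B: 464 (inert)
Total out = 1330 mol; y_A = 593.3 / 1330 = 0.446.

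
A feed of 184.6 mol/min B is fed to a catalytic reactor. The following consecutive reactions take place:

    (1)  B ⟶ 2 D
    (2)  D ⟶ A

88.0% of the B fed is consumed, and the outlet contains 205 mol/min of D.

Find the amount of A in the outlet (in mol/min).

Conversion of B: B consumed = 1ξ₁ = 0.88 × 184.6 → ξ₁ = 162.4 mol/min.
D balance: n_D = 0 + 2ξ₁ − 1ξ₂ = 205 → ξ₂ = (2·162.4 − 205)/1 = 119.9 mol/min.
Outlet amounts (n = n₀ + Σ ν·ξ):
  B: 184.6 − 1(162.4) = 22.15
  D: 0 + 2(162.4) − 1(119.9) = 205
  A: 0 + 1(119.9) = 119.9

120 mol/min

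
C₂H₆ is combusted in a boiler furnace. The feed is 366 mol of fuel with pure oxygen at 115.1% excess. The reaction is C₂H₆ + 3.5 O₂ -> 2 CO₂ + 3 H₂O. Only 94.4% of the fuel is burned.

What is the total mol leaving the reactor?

Stoichiometric O₂ = 3.5 × 366 = 1281 mol; O₂ fed = 1281 × 2.151 = 2755 mol.
Fuel reacted = 0.944 × 366 → ξ = 345.5 mol.
Outlet (n = n₀ + ν ξ):
  C₂H₆: 366 − 1(345.5) = 20.5
  O₂: 2755 − 3.5(345.5) = 1546
  CO₂: 0 + 2(345.5) = 691
  H₂O: 0 + 3(345.5) = 1037
Total out = 20.5 + 1546 + 691 + 1037 = 3294 mol.

3290 mol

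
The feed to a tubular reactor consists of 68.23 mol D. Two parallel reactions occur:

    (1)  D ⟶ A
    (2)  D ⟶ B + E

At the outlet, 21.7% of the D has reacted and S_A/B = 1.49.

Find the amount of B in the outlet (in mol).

Conversion of D: D consumed = 0.217 × 68.23 = 14.81 mol = 1ξ₁ + 1ξ₂.
Selectivity: 1ξ₁ / (1ξ₂) = 1.49 → ξ₁ = 1.49 ξ₂.
Substitute: (1·1.49 + 1) ξ₂ = 14.81 → ξ₂ = 5.946 mol, ξ₁ = 8.86 mol.
Outlet amounts (n = n₀ + Σ ν·ξ):
  D: 68.23 − 1(8.86) − 1(5.946) = 53.42
  A: 0 + 1(8.86) = 8.86
  B: 0 + 1(5.946) = 5.946
  E: 0 + 1(5.946) = 5.946

5.95 mol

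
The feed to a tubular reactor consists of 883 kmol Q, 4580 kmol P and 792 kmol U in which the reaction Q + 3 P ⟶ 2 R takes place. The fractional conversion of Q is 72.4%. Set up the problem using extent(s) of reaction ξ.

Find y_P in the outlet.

Q reacted = 0.724 × 883 = 639.3 kmol; ν_Q = −1, so ξ = 639.3/1 = 639.3 kmol.
Outlet amounts (n = n₀ + ν ξ):
  Q: 883 − 1(639.3) = 243.7
  P: 4580 − 3(639.3) = 2662
  R: 0 + 2(639.3) = 1279
  U: 792 (inert)
Total out = 4976 kmol; y_P = 2662 / 4976 = 0.5349.

0.535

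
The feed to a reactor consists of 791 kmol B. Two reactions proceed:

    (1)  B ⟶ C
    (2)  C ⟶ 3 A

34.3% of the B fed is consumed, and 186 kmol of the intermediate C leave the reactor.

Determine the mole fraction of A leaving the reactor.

Conversion of B: B consumed = 1ξ₁ = 0.343 × 791 → ξ₁ = 271.3 kmol.
C balance: n_C = 0 + 1ξ₁ − 1ξ₂ = 186 → ξ₂ = (1·271.3 − 186)/1 = 85.31 kmol.
Outlet amounts (n = n₀ + Σ ν·ξ):
  B: 791 − 1(271.3) = 519.7
  C: 0 + 1(271.3) − 1(85.31) = 186
  A: 0 + 3(85.31) = 255.9
Total out = 961.6 kmol; y_A = 255.9 / 961.6 = 0.2662.

0.266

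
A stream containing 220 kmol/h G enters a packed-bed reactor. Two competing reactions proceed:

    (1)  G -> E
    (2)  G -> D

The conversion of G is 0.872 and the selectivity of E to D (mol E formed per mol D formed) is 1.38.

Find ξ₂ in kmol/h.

ξ₂ = 80.6 kmol/h

Conversion of G: G consumed = 0.872 × 220 = 191.8 kmol/h = 1ξ₁ + 1ξ₂.
Selectivity: 1ξ₁ / (1ξ₂) = 1.38 → ξ₁ = 1.38 ξ₂.
Substitute: (1·1.38 + 1) ξ₂ = 191.8 → ξ₂ = 80.61 kmol/h, ξ₁ = 111.2 kmol/h.
Outlet amounts (n = n₀ + Σ ν·ξ):
  G: 220 − 1(111.2) − 1(80.61) = 28.16
  E: 0 + 1(111.2) = 111.2
  D: 0 + 1(80.61) = 80.61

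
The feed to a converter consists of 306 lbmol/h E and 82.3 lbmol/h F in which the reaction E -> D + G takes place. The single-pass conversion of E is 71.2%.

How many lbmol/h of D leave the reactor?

218 lbmol/h

E reacted = 0.712 × 306 = 217.9 lbmol/h; ν_E = −1, so ξ = 217.9/1 = 217.9 lbmol/h.
Outlet amounts (n = n₀ + ν ξ):
  E: 306 − 1(217.9) = 88.13
  D: 0 + 1(217.9) = 217.9
  G: 0 + 1(217.9) = 217.9
  F: 82.3 (inert)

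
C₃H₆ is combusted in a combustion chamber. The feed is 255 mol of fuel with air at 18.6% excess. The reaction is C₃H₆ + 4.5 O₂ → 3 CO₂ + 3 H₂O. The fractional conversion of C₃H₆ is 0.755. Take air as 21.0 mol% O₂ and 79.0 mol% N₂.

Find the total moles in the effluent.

Stoichiometric O₂ = 4.5 × 255 = 1148 mol; O₂ fed = 1148 × 1.186 = 1361 mol.
N₂ fed = 1361 × 79/21 = 5120 mol.
Fuel reacted = 0.755 × 255 → ξ = 192.5 mol.
Outlet (n = n₀ + ν ξ):
  C₃H₆: 255 − 1(192.5) = 62.47
  O₂: 1361 − 4.5(192.5) = 494.6
  N₂: 5120 (inert)
  CO₂: 0 + 3(192.5) = 577.6
  H₂O: 0 + 3(192.5) = 577.6
Total out = 62.47 + 494.6 + 5120 + 577.6 + 577.6 = 6832 mol.

6830 mol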